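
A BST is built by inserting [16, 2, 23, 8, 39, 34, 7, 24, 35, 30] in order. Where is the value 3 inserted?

Starting tree (level order): [16, 2, 23, None, 8, None, 39, 7, None, 34, None, None, None, 24, 35, None, 30]
Insertion path: 16 -> 2 -> 8 -> 7
Result: insert 3 as left child of 7
Final tree (level order): [16, 2, 23, None, 8, None, 39, 7, None, 34, None, 3, None, 24, 35, None, None, None, 30]


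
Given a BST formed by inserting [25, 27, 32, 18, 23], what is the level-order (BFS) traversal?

Tree insertion order: [25, 27, 32, 18, 23]
Tree (level-order array): [25, 18, 27, None, 23, None, 32]
BFS from the root, enqueuing left then right child of each popped node:
  queue [25] -> pop 25, enqueue [18, 27], visited so far: [25]
  queue [18, 27] -> pop 18, enqueue [23], visited so far: [25, 18]
  queue [27, 23] -> pop 27, enqueue [32], visited so far: [25, 18, 27]
  queue [23, 32] -> pop 23, enqueue [none], visited so far: [25, 18, 27, 23]
  queue [32] -> pop 32, enqueue [none], visited so far: [25, 18, 27, 23, 32]
Result: [25, 18, 27, 23, 32]


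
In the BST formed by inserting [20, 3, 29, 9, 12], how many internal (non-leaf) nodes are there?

Tree built from: [20, 3, 29, 9, 12]
Tree (level-order array): [20, 3, 29, None, 9, None, None, None, 12]
Rule: An internal node has at least one child.
Per-node child counts:
  node 20: 2 child(ren)
  node 3: 1 child(ren)
  node 9: 1 child(ren)
  node 12: 0 child(ren)
  node 29: 0 child(ren)
Matching nodes: [20, 3, 9]
Count of internal (non-leaf) nodes: 3


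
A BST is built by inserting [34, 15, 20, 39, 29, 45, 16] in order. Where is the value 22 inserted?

Starting tree (level order): [34, 15, 39, None, 20, None, 45, 16, 29]
Insertion path: 34 -> 15 -> 20 -> 29
Result: insert 22 as left child of 29
Final tree (level order): [34, 15, 39, None, 20, None, 45, 16, 29, None, None, None, None, 22]


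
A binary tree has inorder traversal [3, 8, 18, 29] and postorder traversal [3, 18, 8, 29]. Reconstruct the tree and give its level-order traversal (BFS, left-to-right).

Inorder:   [3, 8, 18, 29]
Postorder: [3, 18, 8, 29]
Algorithm: postorder visits root last, so walk postorder right-to-left;
each value is the root of the current inorder slice — split it at that
value, recurse on the right subtree first, then the left.
Recursive splits:
  root=29; inorder splits into left=[3, 8, 18], right=[]
  root=8; inorder splits into left=[3], right=[18]
  root=18; inorder splits into left=[], right=[]
  root=3; inorder splits into left=[], right=[]
Reconstructed level-order: [29, 8, 3, 18]


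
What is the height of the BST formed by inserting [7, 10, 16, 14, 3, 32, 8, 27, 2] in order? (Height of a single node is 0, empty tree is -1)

Insertion order: [7, 10, 16, 14, 3, 32, 8, 27, 2]
Tree (level-order array): [7, 3, 10, 2, None, 8, 16, None, None, None, None, 14, 32, None, None, 27]
Compute height bottom-up (empty subtree = -1):
  height(2) = 1 + max(-1, -1) = 0
  height(3) = 1 + max(0, -1) = 1
  height(8) = 1 + max(-1, -1) = 0
  height(14) = 1 + max(-1, -1) = 0
  height(27) = 1 + max(-1, -1) = 0
  height(32) = 1 + max(0, -1) = 1
  height(16) = 1 + max(0, 1) = 2
  height(10) = 1 + max(0, 2) = 3
  height(7) = 1 + max(1, 3) = 4
Height = 4


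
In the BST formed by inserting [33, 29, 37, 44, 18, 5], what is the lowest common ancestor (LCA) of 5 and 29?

Tree insertion order: [33, 29, 37, 44, 18, 5]
Tree (level-order array): [33, 29, 37, 18, None, None, 44, 5]
In a BST, the LCA of p=5, q=29 is the first node v on the
root-to-leaf path with p <= v <= q (go left if both < v, right if both > v).
Walk from root:
  at 33: both 5 and 29 < 33, go left
  at 29: 5 <= 29 <= 29, this is the LCA
LCA = 29


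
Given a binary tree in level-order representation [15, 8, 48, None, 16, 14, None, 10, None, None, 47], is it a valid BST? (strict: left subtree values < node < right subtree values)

Level-order array: [15, 8, 48, None, 16, 14, None, 10, None, None, 47]
Validate using subtree bounds (lo, hi): at each node, require lo < value < hi,
then recurse left with hi=value and right with lo=value.
Preorder trace (stopping at first violation):
  at node 15 with bounds (-inf, +inf): OK
  at node 8 with bounds (-inf, 15): OK
  at node 16 with bounds (8, 15): VIOLATION
Node 16 violates its bound: not (8 < 16 < 15).
Result: Not a valid BST


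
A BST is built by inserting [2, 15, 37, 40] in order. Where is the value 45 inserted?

Starting tree (level order): [2, None, 15, None, 37, None, 40]
Insertion path: 2 -> 15 -> 37 -> 40
Result: insert 45 as right child of 40
Final tree (level order): [2, None, 15, None, 37, None, 40, None, 45]


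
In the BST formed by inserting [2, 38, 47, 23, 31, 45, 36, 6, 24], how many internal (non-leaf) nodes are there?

Tree built from: [2, 38, 47, 23, 31, 45, 36, 6, 24]
Tree (level-order array): [2, None, 38, 23, 47, 6, 31, 45, None, None, None, 24, 36]
Rule: An internal node has at least one child.
Per-node child counts:
  node 2: 1 child(ren)
  node 38: 2 child(ren)
  node 23: 2 child(ren)
  node 6: 0 child(ren)
  node 31: 2 child(ren)
  node 24: 0 child(ren)
  node 36: 0 child(ren)
  node 47: 1 child(ren)
  node 45: 0 child(ren)
Matching nodes: [2, 38, 23, 31, 47]
Count of internal (non-leaf) nodes: 5


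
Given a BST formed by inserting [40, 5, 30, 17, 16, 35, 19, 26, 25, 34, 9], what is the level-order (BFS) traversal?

Tree insertion order: [40, 5, 30, 17, 16, 35, 19, 26, 25, 34, 9]
Tree (level-order array): [40, 5, None, None, 30, 17, 35, 16, 19, 34, None, 9, None, None, 26, None, None, None, None, 25]
BFS from the root, enqueuing left then right child of each popped node:
  queue [40] -> pop 40, enqueue [5], visited so far: [40]
  queue [5] -> pop 5, enqueue [30], visited so far: [40, 5]
  queue [30] -> pop 30, enqueue [17, 35], visited so far: [40, 5, 30]
  queue [17, 35] -> pop 17, enqueue [16, 19], visited so far: [40, 5, 30, 17]
  queue [35, 16, 19] -> pop 35, enqueue [34], visited so far: [40, 5, 30, 17, 35]
  queue [16, 19, 34] -> pop 16, enqueue [9], visited so far: [40, 5, 30, 17, 35, 16]
  queue [19, 34, 9] -> pop 19, enqueue [26], visited so far: [40, 5, 30, 17, 35, 16, 19]
  queue [34, 9, 26] -> pop 34, enqueue [none], visited so far: [40, 5, 30, 17, 35, 16, 19, 34]
  queue [9, 26] -> pop 9, enqueue [none], visited so far: [40, 5, 30, 17, 35, 16, 19, 34, 9]
  queue [26] -> pop 26, enqueue [25], visited so far: [40, 5, 30, 17, 35, 16, 19, 34, 9, 26]
  queue [25] -> pop 25, enqueue [none], visited so far: [40, 5, 30, 17, 35, 16, 19, 34, 9, 26, 25]
Result: [40, 5, 30, 17, 35, 16, 19, 34, 9, 26, 25]


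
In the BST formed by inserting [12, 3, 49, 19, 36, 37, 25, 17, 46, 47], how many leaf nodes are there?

Tree built from: [12, 3, 49, 19, 36, 37, 25, 17, 46, 47]
Tree (level-order array): [12, 3, 49, None, None, 19, None, 17, 36, None, None, 25, 37, None, None, None, 46, None, 47]
Rule: A leaf has 0 children.
Per-node child counts:
  node 12: 2 child(ren)
  node 3: 0 child(ren)
  node 49: 1 child(ren)
  node 19: 2 child(ren)
  node 17: 0 child(ren)
  node 36: 2 child(ren)
  node 25: 0 child(ren)
  node 37: 1 child(ren)
  node 46: 1 child(ren)
  node 47: 0 child(ren)
Matching nodes: [3, 17, 25, 47]
Count of leaf nodes: 4


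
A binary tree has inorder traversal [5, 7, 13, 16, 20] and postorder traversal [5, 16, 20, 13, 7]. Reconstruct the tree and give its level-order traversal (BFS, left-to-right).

Inorder:   [5, 7, 13, 16, 20]
Postorder: [5, 16, 20, 13, 7]
Algorithm: postorder visits root last, so walk postorder right-to-left;
each value is the root of the current inorder slice — split it at that
value, recurse on the right subtree first, then the left.
Recursive splits:
  root=7; inorder splits into left=[5], right=[13, 16, 20]
  root=13; inorder splits into left=[], right=[16, 20]
  root=20; inorder splits into left=[16], right=[]
  root=16; inorder splits into left=[], right=[]
  root=5; inorder splits into left=[], right=[]
Reconstructed level-order: [7, 5, 13, 20, 16]


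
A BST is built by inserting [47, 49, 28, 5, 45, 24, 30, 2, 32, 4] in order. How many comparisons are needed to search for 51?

Search path for 51: 47 -> 49
Found: False
Comparisons: 2


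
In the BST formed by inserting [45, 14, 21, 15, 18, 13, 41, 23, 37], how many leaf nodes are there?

Tree built from: [45, 14, 21, 15, 18, 13, 41, 23, 37]
Tree (level-order array): [45, 14, None, 13, 21, None, None, 15, 41, None, 18, 23, None, None, None, None, 37]
Rule: A leaf has 0 children.
Per-node child counts:
  node 45: 1 child(ren)
  node 14: 2 child(ren)
  node 13: 0 child(ren)
  node 21: 2 child(ren)
  node 15: 1 child(ren)
  node 18: 0 child(ren)
  node 41: 1 child(ren)
  node 23: 1 child(ren)
  node 37: 0 child(ren)
Matching nodes: [13, 18, 37]
Count of leaf nodes: 3


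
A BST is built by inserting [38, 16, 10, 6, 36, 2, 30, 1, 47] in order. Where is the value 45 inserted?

Starting tree (level order): [38, 16, 47, 10, 36, None, None, 6, None, 30, None, 2, None, None, None, 1]
Insertion path: 38 -> 47
Result: insert 45 as left child of 47
Final tree (level order): [38, 16, 47, 10, 36, 45, None, 6, None, 30, None, None, None, 2, None, None, None, 1]


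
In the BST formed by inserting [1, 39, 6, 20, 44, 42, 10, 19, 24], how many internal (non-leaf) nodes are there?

Tree built from: [1, 39, 6, 20, 44, 42, 10, 19, 24]
Tree (level-order array): [1, None, 39, 6, 44, None, 20, 42, None, 10, 24, None, None, None, 19]
Rule: An internal node has at least one child.
Per-node child counts:
  node 1: 1 child(ren)
  node 39: 2 child(ren)
  node 6: 1 child(ren)
  node 20: 2 child(ren)
  node 10: 1 child(ren)
  node 19: 0 child(ren)
  node 24: 0 child(ren)
  node 44: 1 child(ren)
  node 42: 0 child(ren)
Matching nodes: [1, 39, 6, 20, 10, 44]
Count of internal (non-leaf) nodes: 6


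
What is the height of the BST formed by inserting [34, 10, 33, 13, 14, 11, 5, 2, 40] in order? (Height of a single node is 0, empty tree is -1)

Insertion order: [34, 10, 33, 13, 14, 11, 5, 2, 40]
Tree (level-order array): [34, 10, 40, 5, 33, None, None, 2, None, 13, None, None, None, 11, 14]
Compute height bottom-up (empty subtree = -1):
  height(2) = 1 + max(-1, -1) = 0
  height(5) = 1 + max(0, -1) = 1
  height(11) = 1 + max(-1, -1) = 0
  height(14) = 1 + max(-1, -1) = 0
  height(13) = 1 + max(0, 0) = 1
  height(33) = 1 + max(1, -1) = 2
  height(10) = 1 + max(1, 2) = 3
  height(40) = 1 + max(-1, -1) = 0
  height(34) = 1 + max(3, 0) = 4
Height = 4


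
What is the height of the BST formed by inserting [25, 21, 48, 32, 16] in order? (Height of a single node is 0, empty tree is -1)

Insertion order: [25, 21, 48, 32, 16]
Tree (level-order array): [25, 21, 48, 16, None, 32]
Compute height bottom-up (empty subtree = -1):
  height(16) = 1 + max(-1, -1) = 0
  height(21) = 1 + max(0, -1) = 1
  height(32) = 1 + max(-1, -1) = 0
  height(48) = 1 + max(0, -1) = 1
  height(25) = 1 + max(1, 1) = 2
Height = 2


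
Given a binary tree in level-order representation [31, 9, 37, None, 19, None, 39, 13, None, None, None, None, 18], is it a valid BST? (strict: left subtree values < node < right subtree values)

Level-order array: [31, 9, 37, None, 19, None, 39, 13, None, None, None, None, 18]
Validate using subtree bounds (lo, hi): at each node, require lo < value < hi,
then recurse left with hi=value and right with lo=value.
Preorder trace (stopping at first violation):
  at node 31 with bounds (-inf, +inf): OK
  at node 9 with bounds (-inf, 31): OK
  at node 19 with bounds (9, 31): OK
  at node 13 with bounds (9, 19): OK
  at node 18 with bounds (13, 19): OK
  at node 37 with bounds (31, +inf): OK
  at node 39 with bounds (37, +inf): OK
No violation found at any node.
Result: Valid BST


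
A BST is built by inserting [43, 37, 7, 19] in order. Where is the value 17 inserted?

Starting tree (level order): [43, 37, None, 7, None, None, 19]
Insertion path: 43 -> 37 -> 7 -> 19
Result: insert 17 as left child of 19
Final tree (level order): [43, 37, None, 7, None, None, 19, 17]


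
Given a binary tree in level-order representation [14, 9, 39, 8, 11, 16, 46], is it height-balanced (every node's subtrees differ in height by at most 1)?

Tree (level-order array): [14, 9, 39, 8, 11, 16, 46]
Definition: a tree is height-balanced if, at every node, |h(left) - h(right)| <= 1 (empty subtree has height -1).
Bottom-up per-node check:
  node 8: h_left=-1, h_right=-1, diff=0 [OK], height=0
  node 11: h_left=-1, h_right=-1, diff=0 [OK], height=0
  node 9: h_left=0, h_right=0, diff=0 [OK], height=1
  node 16: h_left=-1, h_right=-1, diff=0 [OK], height=0
  node 46: h_left=-1, h_right=-1, diff=0 [OK], height=0
  node 39: h_left=0, h_right=0, diff=0 [OK], height=1
  node 14: h_left=1, h_right=1, diff=0 [OK], height=2
All nodes satisfy the balance condition.
Result: Balanced


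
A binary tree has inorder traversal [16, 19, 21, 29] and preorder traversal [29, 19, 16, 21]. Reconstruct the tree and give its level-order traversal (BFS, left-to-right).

Inorder:  [16, 19, 21, 29]
Preorder: [29, 19, 16, 21]
Algorithm: preorder visits root first, so consume preorder in order;
for each root, split the current inorder slice at that value into
left-subtree inorder and right-subtree inorder, then recurse.
Recursive splits:
  root=29; inorder splits into left=[16, 19, 21], right=[]
  root=19; inorder splits into left=[16], right=[21]
  root=16; inorder splits into left=[], right=[]
  root=21; inorder splits into left=[], right=[]
Reconstructed level-order: [29, 19, 16, 21]


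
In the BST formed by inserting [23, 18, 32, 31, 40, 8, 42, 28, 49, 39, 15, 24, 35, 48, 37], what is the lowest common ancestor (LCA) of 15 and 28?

Tree insertion order: [23, 18, 32, 31, 40, 8, 42, 28, 49, 39, 15, 24, 35, 48, 37]
Tree (level-order array): [23, 18, 32, 8, None, 31, 40, None, 15, 28, None, 39, 42, None, None, 24, None, 35, None, None, 49, None, None, None, 37, 48]
In a BST, the LCA of p=15, q=28 is the first node v on the
root-to-leaf path with p <= v <= q (go left if both < v, right if both > v).
Walk from root:
  at 23: 15 <= 23 <= 28, this is the LCA
LCA = 23


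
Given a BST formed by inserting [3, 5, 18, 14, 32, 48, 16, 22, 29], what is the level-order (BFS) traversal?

Tree insertion order: [3, 5, 18, 14, 32, 48, 16, 22, 29]
Tree (level-order array): [3, None, 5, None, 18, 14, 32, None, 16, 22, 48, None, None, None, 29]
BFS from the root, enqueuing left then right child of each popped node:
  queue [3] -> pop 3, enqueue [5], visited so far: [3]
  queue [5] -> pop 5, enqueue [18], visited so far: [3, 5]
  queue [18] -> pop 18, enqueue [14, 32], visited so far: [3, 5, 18]
  queue [14, 32] -> pop 14, enqueue [16], visited so far: [3, 5, 18, 14]
  queue [32, 16] -> pop 32, enqueue [22, 48], visited so far: [3, 5, 18, 14, 32]
  queue [16, 22, 48] -> pop 16, enqueue [none], visited so far: [3, 5, 18, 14, 32, 16]
  queue [22, 48] -> pop 22, enqueue [29], visited so far: [3, 5, 18, 14, 32, 16, 22]
  queue [48, 29] -> pop 48, enqueue [none], visited so far: [3, 5, 18, 14, 32, 16, 22, 48]
  queue [29] -> pop 29, enqueue [none], visited so far: [3, 5, 18, 14, 32, 16, 22, 48, 29]
Result: [3, 5, 18, 14, 32, 16, 22, 48, 29]


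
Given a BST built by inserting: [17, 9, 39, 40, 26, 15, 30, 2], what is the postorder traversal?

Tree insertion order: [17, 9, 39, 40, 26, 15, 30, 2]
Tree (level-order array): [17, 9, 39, 2, 15, 26, 40, None, None, None, None, None, 30]
Postorder traversal: [2, 15, 9, 30, 26, 40, 39, 17]


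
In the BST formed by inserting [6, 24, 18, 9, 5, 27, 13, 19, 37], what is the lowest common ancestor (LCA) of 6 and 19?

Tree insertion order: [6, 24, 18, 9, 5, 27, 13, 19, 37]
Tree (level-order array): [6, 5, 24, None, None, 18, 27, 9, 19, None, 37, None, 13]
In a BST, the LCA of p=6, q=19 is the first node v on the
root-to-leaf path with p <= v <= q (go left if both < v, right if both > v).
Walk from root:
  at 6: 6 <= 6 <= 19, this is the LCA
LCA = 6


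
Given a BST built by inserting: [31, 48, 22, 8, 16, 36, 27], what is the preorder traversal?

Tree insertion order: [31, 48, 22, 8, 16, 36, 27]
Tree (level-order array): [31, 22, 48, 8, 27, 36, None, None, 16]
Preorder traversal: [31, 22, 8, 16, 27, 48, 36]


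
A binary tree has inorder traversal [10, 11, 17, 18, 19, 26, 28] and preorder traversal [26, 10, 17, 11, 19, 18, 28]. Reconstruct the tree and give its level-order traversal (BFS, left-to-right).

Inorder:  [10, 11, 17, 18, 19, 26, 28]
Preorder: [26, 10, 17, 11, 19, 18, 28]
Algorithm: preorder visits root first, so consume preorder in order;
for each root, split the current inorder slice at that value into
left-subtree inorder and right-subtree inorder, then recurse.
Recursive splits:
  root=26; inorder splits into left=[10, 11, 17, 18, 19], right=[28]
  root=10; inorder splits into left=[], right=[11, 17, 18, 19]
  root=17; inorder splits into left=[11], right=[18, 19]
  root=11; inorder splits into left=[], right=[]
  root=19; inorder splits into left=[18], right=[]
  root=18; inorder splits into left=[], right=[]
  root=28; inorder splits into left=[], right=[]
Reconstructed level-order: [26, 10, 28, 17, 11, 19, 18]


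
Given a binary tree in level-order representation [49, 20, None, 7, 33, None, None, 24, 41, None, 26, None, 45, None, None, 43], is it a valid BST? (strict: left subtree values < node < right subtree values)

Level-order array: [49, 20, None, 7, 33, None, None, 24, 41, None, 26, None, 45, None, None, 43]
Validate using subtree bounds (lo, hi): at each node, require lo < value < hi,
then recurse left with hi=value and right with lo=value.
Preorder trace (stopping at first violation):
  at node 49 with bounds (-inf, +inf): OK
  at node 20 with bounds (-inf, 49): OK
  at node 7 with bounds (-inf, 20): OK
  at node 33 with bounds (20, 49): OK
  at node 24 with bounds (20, 33): OK
  at node 26 with bounds (24, 33): OK
  at node 41 with bounds (33, 49): OK
  at node 45 with bounds (41, 49): OK
  at node 43 with bounds (41, 45): OK
No violation found at any node.
Result: Valid BST


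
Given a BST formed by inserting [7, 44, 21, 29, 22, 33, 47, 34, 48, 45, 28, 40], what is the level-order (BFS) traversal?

Tree insertion order: [7, 44, 21, 29, 22, 33, 47, 34, 48, 45, 28, 40]
Tree (level-order array): [7, None, 44, 21, 47, None, 29, 45, 48, 22, 33, None, None, None, None, None, 28, None, 34, None, None, None, 40]
BFS from the root, enqueuing left then right child of each popped node:
  queue [7] -> pop 7, enqueue [44], visited so far: [7]
  queue [44] -> pop 44, enqueue [21, 47], visited so far: [7, 44]
  queue [21, 47] -> pop 21, enqueue [29], visited so far: [7, 44, 21]
  queue [47, 29] -> pop 47, enqueue [45, 48], visited so far: [7, 44, 21, 47]
  queue [29, 45, 48] -> pop 29, enqueue [22, 33], visited so far: [7, 44, 21, 47, 29]
  queue [45, 48, 22, 33] -> pop 45, enqueue [none], visited so far: [7, 44, 21, 47, 29, 45]
  queue [48, 22, 33] -> pop 48, enqueue [none], visited so far: [7, 44, 21, 47, 29, 45, 48]
  queue [22, 33] -> pop 22, enqueue [28], visited so far: [7, 44, 21, 47, 29, 45, 48, 22]
  queue [33, 28] -> pop 33, enqueue [34], visited so far: [7, 44, 21, 47, 29, 45, 48, 22, 33]
  queue [28, 34] -> pop 28, enqueue [none], visited so far: [7, 44, 21, 47, 29, 45, 48, 22, 33, 28]
  queue [34] -> pop 34, enqueue [40], visited so far: [7, 44, 21, 47, 29, 45, 48, 22, 33, 28, 34]
  queue [40] -> pop 40, enqueue [none], visited so far: [7, 44, 21, 47, 29, 45, 48, 22, 33, 28, 34, 40]
Result: [7, 44, 21, 47, 29, 45, 48, 22, 33, 28, 34, 40]


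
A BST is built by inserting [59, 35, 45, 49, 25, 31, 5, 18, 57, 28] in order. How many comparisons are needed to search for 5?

Search path for 5: 59 -> 35 -> 25 -> 5
Found: True
Comparisons: 4


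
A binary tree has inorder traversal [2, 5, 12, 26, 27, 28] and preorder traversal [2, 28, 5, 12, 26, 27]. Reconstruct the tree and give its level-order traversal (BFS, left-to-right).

Inorder:  [2, 5, 12, 26, 27, 28]
Preorder: [2, 28, 5, 12, 26, 27]
Algorithm: preorder visits root first, so consume preorder in order;
for each root, split the current inorder slice at that value into
left-subtree inorder and right-subtree inorder, then recurse.
Recursive splits:
  root=2; inorder splits into left=[], right=[5, 12, 26, 27, 28]
  root=28; inorder splits into left=[5, 12, 26, 27], right=[]
  root=5; inorder splits into left=[], right=[12, 26, 27]
  root=12; inorder splits into left=[], right=[26, 27]
  root=26; inorder splits into left=[], right=[27]
  root=27; inorder splits into left=[], right=[]
Reconstructed level-order: [2, 28, 5, 12, 26, 27]


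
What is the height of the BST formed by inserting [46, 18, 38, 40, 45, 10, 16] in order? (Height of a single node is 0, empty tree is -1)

Insertion order: [46, 18, 38, 40, 45, 10, 16]
Tree (level-order array): [46, 18, None, 10, 38, None, 16, None, 40, None, None, None, 45]
Compute height bottom-up (empty subtree = -1):
  height(16) = 1 + max(-1, -1) = 0
  height(10) = 1 + max(-1, 0) = 1
  height(45) = 1 + max(-1, -1) = 0
  height(40) = 1 + max(-1, 0) = 1
  height(38) = 1 + max(-1, 1) = 2
  height(18) = 1 + max(1, 2) = 3
  height(46) = 1 + max(3, -1) = 4
Height = 4


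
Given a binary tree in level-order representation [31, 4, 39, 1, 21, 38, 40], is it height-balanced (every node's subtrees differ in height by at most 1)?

Tree (level-order array): [31, 4, 39, 1, 21, 38, 40]
Definition: a tree is height-balanced if, at every node, |h(left) - h(right)| <= 1 (empty subtree has height -1).
Bottom-up per-node check:
  node 1: h_left=-1, h_right=-1, diff=0 [OK], height=0
  node 21: h_left=-1, h_right=-1, diff=0 [OK], height=0
  node 4: h_left=0, h_right=0, diff=0 [OK], height=1
  node 38: h_left=-1, h_right=-1, diff=0 [OK], height=0
  node 40: h_left=-1, h_right=-1, diff=0 [OK], height=0
  node 39: h_left=0, h_right=0, diff=0 [OK], height=1
  node 31: h_left=1, h_right=1, diff=0 [OK], height=2
All nodes satisfy the balance condition.
Result: Balanced


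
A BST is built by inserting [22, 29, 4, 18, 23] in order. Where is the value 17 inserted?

Starting tree (level order): [22, 4, 29, None, 18, 23]
Insertion path: 22 -> 4 -> 18
Result: insert 17 as left child of 18
Final tree (level order): [22, 4, 29, None, 18, 23, None, 17]


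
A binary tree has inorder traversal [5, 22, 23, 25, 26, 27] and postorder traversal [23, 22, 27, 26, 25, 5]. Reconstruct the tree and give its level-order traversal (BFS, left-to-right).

Inorder:   [5, 22, 23, 25, 26, 27]
Postorder: [23, 22, 27, 26, 25, 5]
Algorithm: postorder visits root last, so walk postorder right-to-left;
each value is the root of the current inorder slice — split it at that
value, recurse on the right subtree first, then the left.
Recursive splits:
  root=5; inorder splits into left=[], right=[22, 23, 25, 26, 27]
  root=25; inorder splits into left=[22, 23], right=[26, 27]
  root=26; inorder splits into left=[], right=[27]
  root=27; inorder splits into left=[], right=[]
  root=22; inorder splits into left=[], right=[23]
  root=23; inorder splits into left=[], right=[]
Reconstructed level-order: [5, 25, 22, 26, 23, 27]


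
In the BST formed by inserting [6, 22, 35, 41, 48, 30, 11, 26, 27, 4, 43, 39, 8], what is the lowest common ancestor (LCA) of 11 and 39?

Tree insertion order: [6, 22, 35, 41, 48, 30, 11, 26, 27, 4, 43, 39, 8]
Tree (level-order array): [6, 4, 22, None, None, 11, 35, 8, None, 30, 41, None, None, 26, None, 39, 48, None, 27, None, None, 43]
In a BST, the LCA of p=11, q=39 is the first node v on the
root-to-leaf path with p <= v <= q (go left if both < v, right if both > v).
Walk from root:
  at 6: both 11 and 39 > 6, go right
  at 22: 11 <= 22 <= 39, this is the LCA
LCA = 22


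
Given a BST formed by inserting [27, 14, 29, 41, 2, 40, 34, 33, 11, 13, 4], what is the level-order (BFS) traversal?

Tree insertion order: [27, 14, 29, 41, 2, 40, 34, 33, 11, 13, 4]
Tree (level-order array): [27, 14, 29, 2, None, None, 41, None, 11, 40, None, 4, 13, 34, None, None, None, None, None, 33]
BFS from the root, enqueuing left then right child of each popped node:
  queue [27] -> pop 27, enqueue [14, 29], visited so far: [27]
  queue [14, 29] -> pop 14, enqueue [2], visited so far: [27, 14]
  queue [29, 2] -> pop 29, enqueue [41], visited so far: [27, 14, 29]
  queue [2, 41] -> pop 2, enqueue [11], visited so far: [27, 14, 29, 2]
  queue [41, 11] -> pop 41, enqueue [40], visited so far: [27, 14, 29, 2, 41]
  queue [11, 40] -> pop 11, enqueue [4, 13], visited so far: [27, 14, 29, 2, 41, 11]
  queue [40, 4, 13] -> pop 40, enqueue [34], visited so far: [27, 14, 29, 2, 41, 11, 40]
  queue [4, 13, 34] -> pop 4, enqueue [none], visited so far: [27, 14, 29, 2, 41, 11, 40, 4]
  queue [13, 34] -> pop 13, enqueue [none], visited so far: [27, 14, 29, 2, 41, 11, 40, 4, 13]
  queue [34] -> pop 34, enqueue [33], visited so far: [27, 14, 29, 2, 41, 11, 40, 4, 13, 34]
  queue [33] -> pop 33, enqueue [none], visited so far: [27, 14, 29, 2, 41, 11, 40, 4, 13, 34, 33]
Result: [27, 14, 29, 2, 41, 11, 40, 4, 13, 34, 33]


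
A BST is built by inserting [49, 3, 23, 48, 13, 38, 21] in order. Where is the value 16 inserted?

Starting tree (level order): [49, 3, None, None, 23, 13, 48, None, 21, 38]
Insertion path: 49 -> 3 -> 23 -> 13 -> 21
Result: insert 16 as left child of 21
Final tree (level order): [49, 3, None, None, 23, 13, 48, None, 21, 38, None, 16]


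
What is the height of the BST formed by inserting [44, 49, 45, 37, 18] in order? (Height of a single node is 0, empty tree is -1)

Insertion order: [44, 49, 45, 37, 18]
Tree (level-order array): [44, 37, 49, 18, None, 45]
Compute height bottom-up (empty subtree = -1):
  height(18) = 1 + max(-1, -1) = 0
  height(37) = 1 + max(0, -1) = 1
  height(45) = 1 + max(-1, -1) = 0
  height(49) = 1 + max(0, -1) = 1
  height(44) = 1 + max(1, 1) = 2
Height = 2


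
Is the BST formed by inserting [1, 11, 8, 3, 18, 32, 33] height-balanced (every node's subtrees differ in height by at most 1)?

Tree (level-order array): [1, None, 11, 8, 18, 3, None, None, 32, None, None, None, 33]
Definition: a tree is height-balanced if, at every node, |h(left) - h(right)| <= 1 (empty subtree has height -1).
Bottom-up per-node check:
  node 3: h_left=-1, h_right=-1, diff=0 [OK], height=0
  node 8: h_left=0, h_right=-1, diff=1 [OK], height=1
  node 33: h_left=-1, h_right=-1, diff=0 [OK], height=0
  node 32: h_left=-1, h_right=0, diff=1 [OK], height=1
  node 18: h_left=-1, h_right=1, diff=2 [FAIL (|-1-1|=2 > 1)], height=2
  node 11: h_left=1, h_right=2, diff=1 [OK], height=3
  node 1: h_left=-1, h_right=3, diff=4 [FAIL (|-1-3|=4 > 1)], height=4
Node 18 violates the condition: |-1 - 1| = 2 > 1.
Result: Not balanced


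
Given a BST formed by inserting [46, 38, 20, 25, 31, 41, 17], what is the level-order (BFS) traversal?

Tree insertion order: [46, 38, 20, 25, 31, 41, 17]
Tree (level-order array): [46, 38, None, 20, 41, 17, 25, None, None, None, None, None, 31]
BFS from the root, enqueuing left then right child of each popped node:
  queue [46] -> pop 46, enqueue [38], visited so far: [46]
  queue [38] -> pop 38, enqueue [20, 41], visited so far: [46, 38]
  queue [20, 41] -> pop 20, enqueue [17, 25], visited so far: [46, 38, 20]
  queue [41, 17, 25] -> pop 41, enqueue [none], visited so far: [46, 38, 20, 41]
  queue [17, 25] -> pop 17, enqueue [none], visited so far: [46, 38, 20, 41, 17]
  queue [25] -> pop 25, enqueue [31], visited so far: [46, 38, 20, 41, 17, 25]
  queue [31] -> pop 31, enqueue [none], visited so far: [46, 38, 20, 41, 17, 25, 31]
Result: [46, 38, 20, 41, 17, 25, 31]


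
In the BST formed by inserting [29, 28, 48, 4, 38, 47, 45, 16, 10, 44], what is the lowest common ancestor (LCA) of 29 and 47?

Tree insertion order: [29, 28, 48, 4, 38, 47, 45, 16, 10, 44]
Tree (level-order array): [29, 28, 48, 4, None, 38, None, None, 16, None, 47, 10, None, 45, None, None, None, 44]
In a BST, the LCA of p=29, q=47 is the first node v on the
root-to-leaf path with p <= v <= q (go left if both < v, right if both > v).
Walk from root:
  at 29: 29 <= 29 <= 47, this is the LCA
LCA = 29


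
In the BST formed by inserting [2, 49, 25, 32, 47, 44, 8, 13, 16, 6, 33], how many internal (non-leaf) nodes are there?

Tree built from: [2, 49, 25, 32, 47, 44, 8, 13, 16, 6, 33]
Tree (level-order array): [2, None, 49, 25, None, 8, 32, 6, 13, None, 47, None, None, None, 16, 44, None, None, None, 33]
Rule: An internal node has at least one child.
Per-node child counts:
  node 2: 1 child(ren)
  node 49: 1 child(ren)
  node 25: 2 child(ren)
  node 8: 2 child(ren)
  node 6: 0 child(ren)
  node 13: 1 child(ren)
  node 16: 0 child(ren)
  node 32: 1 child(ren)
  node 47: 1 child(ren)
  node 44: 1 child(ren)
  node 33: 0 child(ren)
Matching nodes: [2, 49, 25, 8, 13, 32, 47, 44]
Count of internal (non-leaf) nodes: 8


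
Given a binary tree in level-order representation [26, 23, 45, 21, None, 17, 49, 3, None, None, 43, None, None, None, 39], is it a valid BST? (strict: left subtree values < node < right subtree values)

Level-order array: [26, 23, 45, 21, None, 17, 49, 3, None, None, 43, None, None, None, 39]
Validate using subtree bounds (lo, hi): at each node, require lo < value < hi,
then recurse left with hi=value and right with lo=value.
Preorder trace (stopping at first violation):
  at node 26 with bounds (-inf, +inf): OK
  at node 23 with bounds (-inf, 26): OK
  at node 21 with bounds (-inf, 23): OK
  at node 3 with bounds (-inf, 21): OK
  at node 39 with bounds (3, 21): VIOLATION
Node 39 violates its bound: not (3 < 39 < 21).
Result: Not a valid BST


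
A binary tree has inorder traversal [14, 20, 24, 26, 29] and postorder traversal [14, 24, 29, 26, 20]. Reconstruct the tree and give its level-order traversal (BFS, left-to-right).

Inorder:   [14, 20, 24, 26, 29]
Postorder: [14, 24, 29, 26, 20]
Algorithm: postorder visits root last, so walk postorder right-to-left;
each value is the root of the current inorder slice — split it at that
value, recurse on the right subtree first, then the left.
Recursive splits:
  root=20; inorder splits into left=[14], right=[24, 26, 29]
  root=26; inorder splits into left=[24], right=[29]
  root=29; inorder splits into left=[], right=[]
  root=24; inorder splits into left=[], right=[]
  root=14; inorder splits into left=[], right=[]
Reconstructed level-order: [20, 14, 26, 24, 29]


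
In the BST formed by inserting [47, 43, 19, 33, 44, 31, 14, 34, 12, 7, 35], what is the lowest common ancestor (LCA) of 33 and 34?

Tree insertion order: [47, 43, 19, 33, 44, 31, 14, 34, 12, 7, 35]
Tree (level-order array): [47, 43, None, 19, 44, 14, 33, None, None, 12, None, 31, 34, 7, None, None, None, None, 35]
In a BST, the LCA of p=33, q=34 is the first node v on the
root-to-leaf path with p <= v <= q (go left if both < v, right if both > v).
Walk from root:
  at 47: both 33 and 34 < 47, go left
  at 43: both 33 and 34 < 43, go left
  at 19: both 33 and 34 > 19, go right
  at 33: 33 <= 33 <= 34, this is the LCA
LCA = 33


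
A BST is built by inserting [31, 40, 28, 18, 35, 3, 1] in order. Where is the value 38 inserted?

Starting tree (level order): [31, 28, 40, 18, None, 35, None, 3, None, None, None, 1]
Insertion path: 31 -> 40 -> 35
Result: insert 38 as right child of 35
Final tree (level order): [31, 28, 40, 18, None, 35, None, 3, None, None, 38, 1]


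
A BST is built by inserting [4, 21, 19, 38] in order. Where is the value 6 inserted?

Starting tree (level order): [4, None, 21, 19, 38]
Insertion path: 4 -> 21 -> 19
Result: insert 6 as left child of 19
Final tree (level order): [4, None, 21, 19, 38, 6]


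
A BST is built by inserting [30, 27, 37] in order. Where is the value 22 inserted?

Starting tree (level order): [30, 27, 37]
Insertion path: 30 -> 27
Result: insert 22 as left child of 27
Final tree (level order): [30, 27, 37, 22]


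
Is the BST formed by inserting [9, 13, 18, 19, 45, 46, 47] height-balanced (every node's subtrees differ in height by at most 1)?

Tree (level-order array): [9, None, 13, None, 18, None, 19, None, 45, None, 46, None, 47]
Definition: a tree is height-balanced if, at every node, |h(left) - h(right)| <= 1 (empty subtree has height -1).
Bottom-up per-node check:
  node 47: h_left=-1, h_right=-1, diff=0 [OK], height=0
  node 46: h_left=-1, h_right=0, diff=1 [OK], height=1
  node 45: h_left=-1, h_right=1, diff=2 [FAIL (|-1-1|=2 > 1)], height=2
  node 19: h_left=-1, h_right=2, diff=3 [FAIL (|-1-2|=3 > 1)], height=3
  node 18: h_left=-1, h_right=3, diff=4 [FAIL (|-1-3|=4 > 1)], height=4
  node 13: h_left=-1, h_right=4, diff=5 [FAIL (|-1-4|=5 > 1)], height=5
  node 9: h_left=-1, h_right=5, diff=6 [FAIL (|-1-5|=6 > 1)], height=6
Node 45 violates the condition: |-1 - 1| = 2 > 1.
Result: Not balanced


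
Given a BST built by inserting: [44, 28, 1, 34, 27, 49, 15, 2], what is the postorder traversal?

Tree insertion order: [44, 28, 1, 34, 27, 49, 15, 2]
Tree (level-order array): [44, 28, 49, 1, 34, None, None, None, 27, None, None, 15, None, 2]
Postorder traversal: [2, 15, 27, 1, 34, 28, 49, 44]


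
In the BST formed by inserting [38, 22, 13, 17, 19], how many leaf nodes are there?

Tree built from: [38, 22, 13, 17, 19]
Tree (level-order array): [38, 22, None, 13, None, None, 17, None, 19]
Rule: A leaf has 0 children.
Per-node child counts:
  node 38: 1 child(ren)
  node 22: 1 child(ren)
  node 13: 1 child(ren)
  node 17: 1 child(ren)
  node 19: 0 child(ren)
Matching nodes: [19]
Count of leaf nodes: 1


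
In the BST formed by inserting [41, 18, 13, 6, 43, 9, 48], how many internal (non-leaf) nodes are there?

Tree built from: [41, 18, 13, 6, 43, 9, 48]
Tree (level-order array): [41, 18, 43, 13, None, None, 48, 6, None, None, None, None, 9]
Rule: An internal node has at least one child.
Per-node child counts:
  node 41: 2 child(ren)
  node 18: 1 child(ren)
  node 13: 1 child(ren)
  node 6: 1 child(ren)
  node 9: 0 child(ren)
  node 43: 1 child(ren)
  node 48: 0 child(ren)
Matching nodes: [41, 18, 13, 6, 43]
Count of internal (non-leaf) nodes: 5


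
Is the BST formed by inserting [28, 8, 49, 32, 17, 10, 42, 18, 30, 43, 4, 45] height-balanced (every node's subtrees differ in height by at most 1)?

Tree (level-order array): [28, 8, 49, 4, 17, 32, None, None, None, 10, 18, 30, 42, None, None, None, None, None, None, None, 43, None, 45]
Definition: a tree is height-balanced if, at every node, |h(left) - h(right)| <= 1 (empty subtree has height -1).
Bottom-up per-node check:
  node 4: h_left=-1, h_right=-1, diff=0 [OK], height=0
  node 10: h_left=-1, h_right=-1, diff=0 [OK], height=0
  node 18: h_left=-1, h_right=-1, diff=0 [OK], height=0
  node 17: h_left=0, h_right=0, diff=0 [OK], height=1
  node 8: h_left=0, h_right=1, diff=1 [OK], height=2
  node 30: h_left=-1, h_right=-1, diff=0 [OK], height=0
  node 45: h_left=-1, h_right=-1, diff=0 [OK], height=0
  node 43: h_left=-1, h_right=0, diff=1 [OK], height=1
  node 42: h_left=-1, h_right=1, diff=2 [FAIL (|-1-1|=2 > 1)], height=2
  node 32: h_left=0, h_right=2, diff=2 [FAIL (|0-2|=2 > 1)], height=3
  node 49: h_left=3, h_right=-1, diff=4 [FAIL (|3--1|=4 > 1)], height=4
  node 28: h_left=2, h_right=4, diff=2 [FAIL (|2-4|=2 > 1)], height=5
Node 42 violates the condition: |-1 - 1| = 2 > 1.
Result: Not balanced


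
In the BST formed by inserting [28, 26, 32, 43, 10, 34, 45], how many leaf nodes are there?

Tree built from: [28, 26, 32, 43, 10, 34, 45]
Tree (level-order array): [28, 26, 32, 10, None, None, 43, None, None, 34, 45]
Rule: A leaf has 0 children.
Per-node child counts:
  node 28: 2 child(ren)
  node 26: 1 child(ren)
  node 10: 0 child(ren)
  node 32: 1 child(ren)
  node 43: 2 child(ren)
  node 34: 0 child(ren)
  node 45: 0 child(ren)
Matching nodes: [10, 34, 45]
Count of leaf nodes: 3


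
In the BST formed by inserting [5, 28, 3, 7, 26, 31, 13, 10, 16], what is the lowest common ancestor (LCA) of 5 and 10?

Tree insertion order: [5, 28, 3, 7, 26, 31, 13, 10, 16]
Tree (level-order array): [5, 3, 28, None, None, 7, 31, None, 26, None, None, 13, None, 10, 16]
In a BST, the LCA of p=5, q=10 is the first node v on the
root-to-leaf path with p <= v <= q (go left if both < v, right if both > v).
Walk from root:
  at 5: 5 <= 5 <= 10, this is the LCA
LCA = 5


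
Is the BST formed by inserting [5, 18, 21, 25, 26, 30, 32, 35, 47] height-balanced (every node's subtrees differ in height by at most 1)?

Tree (level-order array): [5, None, 18, None, 21, None, 25, None, 26, None, 30, None, 32, None, 35, None, 47]
Definition: a tree is height-balanced if, at every node, |h(left) - h(right)| <= 1 (empty subtree has height -1).
Bottom-up per-node check:
  node 47: h_left=-1, h_right=-1, diff=0 [OK], height=0
  node 35: h_left=-1, h_right=0, diff=1 [OK], height=1
  node 32: h_left=-1, h_right=1, diff=2 [FAIL (|-1-1|=2 > 1)], height=2
  node 30: h_left=-1, h_right=2, diff=3 [FAIL (|-1-2|=3 > 1)], height=3
  node 26: h_left=-1, h_right=3, diff=4 [FAIL (|-1-3|=4 > 1)], height=4
  node 25: h_left=-1, h_right=4, diff=5 [FAIL (|-1-4|=5 > 1)], height=5
  node 21: h_left=-1, h_right=5, diff=6 [FAIL (|-1-5|=6 > 1)], height=6
  node 18: h_left=-1, h_right=6, diff=7 [FAIL (|-1-6|=7 > 1)], height=7
  node 5: h_left=-1, h_right=7, diff=8 [FAIL (|-1-7|=8 > 1)], height=8
Node 32 violates the condition: |-1 - 1| = 2 > 1.
Result: Not balanced


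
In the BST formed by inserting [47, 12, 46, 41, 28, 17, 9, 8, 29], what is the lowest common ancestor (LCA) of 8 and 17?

Tree insertion order: [47, 12, 46, 41, 28, 17, 9, 8, 29]
Tree (level-order array): [47, 12, None, 9, 46, 8, None, 41, None, None, None, 28, None, 17, 29]
In a BST, the LCA of p=8, q=17 is the first node v on the
root-to-leaf path with p <= v <= q (go left if both < v, right if both > v).
Walk from root:
  at 47: both 8 and 17 < 47, go left
  at 12: 8 <= 12 <= 17, this is the LCA
LCA = 12


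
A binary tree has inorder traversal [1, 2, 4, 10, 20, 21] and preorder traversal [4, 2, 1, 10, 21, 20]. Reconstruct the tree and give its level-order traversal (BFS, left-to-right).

Inorder:  [1, 2, 4, 10, 20, 21]
Preorder: [4, 2, 1, 10, 21, 20]
Algorithm: preorder visits root first, so consume preorder in order;
for each root, split the current inorder slice at that value into
left-subtree inorder and right-subtree inorder, then recurse.
Recursive splits:
  root=4; inorder splits into left=[1, 2], right=[10, 20, 21]
  root=2; inorder splits into left=[1], right=[]
  root=1; inorder splits into left=[], right=[]
  root=10; inorder splits into left=[], right=[20, 21]
  root=21; inorder splits into left=[20], right=[]
  root=20; inorder splits into left=[], right=[]
Reconstructed level-order: [4, 2, 10, 1, 21, 20]


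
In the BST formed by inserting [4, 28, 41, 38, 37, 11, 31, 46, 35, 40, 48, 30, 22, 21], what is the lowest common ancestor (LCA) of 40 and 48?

Tree insertion order: [4, 28, 41, 38, 37, 11, 31, 46, 35, 40, 48, 30, 22, 21]
Tree (level-order array): [4, None, 28, 11, 41, None, 22, 38, 46, 21, None, 37, 40, None, 48, None, None, 31, None, None, None, None, None, 30, 35]
In a BST, the LCA of p=40, q=48 is the first node v on the
root-to-leaf path with p <= v <= q (go left if both < v, right if both > v).
Walk from root:
  at 4: both 40 and 48 > 4, go right
  at 28: both 40 and 48 > 28, go right
  at 41: 40 <= 41 <= 48, this is the LCA
LCA = 41


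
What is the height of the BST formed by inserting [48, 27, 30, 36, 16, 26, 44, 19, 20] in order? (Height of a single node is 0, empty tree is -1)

Insertion order: [48, 27, 30, 36, 16, 26, 44, 19, 20]
Tree (level-order array): [48, 27, None, 16, 30, None, 26, None, 36, 19, None, None, 44, None, 20]
Compute height bottom-up (empty subtree = -1):
  height(20) = 1 + max(-1, -1) = 0
  height(19) = 1 + max(-1, 0) = 1
  height(26) = 1 + max(1, -1) = 2
  height(16) = 1 + max(-1, 2) = 3
  height(44) = 1 + max(-1, -1) = 0
  height(36) = 1 + max(-1, 0) = 1
  height(30) = 1 + max(-1, 1) = 2
  height(27) = 1 + max(3, 2) = 4
  height(48) = 1 + max(4, -1) = 5
Height = 5


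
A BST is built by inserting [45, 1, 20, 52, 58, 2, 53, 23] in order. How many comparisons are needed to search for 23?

Search path for 23: 45 -> 1 -> 20 -> 23
Found: True
Comparisons: 4


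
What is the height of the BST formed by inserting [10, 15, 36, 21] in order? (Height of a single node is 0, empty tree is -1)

Insertion order: [10, 15, 36, 21]
Tree (level-order array): [10, None, 15, None, 36, 21]
Compute height bottom-up (empty subtree = -1):
  height(21) = 1 + max(-1, -1) = 0
  height(36) = 1 + max(0, -1) = 1
  height(15) = 1 + max(-1, 1) = 2
  height(10) = 1 + max(-1, 2) = 3
Height = 3
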